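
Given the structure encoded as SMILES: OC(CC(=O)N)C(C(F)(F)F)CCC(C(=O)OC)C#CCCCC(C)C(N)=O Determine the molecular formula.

Walk through each heavy atom and fill implicit hydrogens from standard valence (C 4, N 3, O 2, S 2, halogen 1):
  atom 1: O, bond orders sum to 1 (valence 2) → 1 H
  atom 2: C, bond orders sum to 3 (valence 4) → 1 H
  atom 3: C, bond orders sum to 2 (valence 4) → 2 H
  atom 4: C, bond orders sum to 4 (valence 4) → 0 H
  atom 5: O, bond orders sum to 2 (valence 2) → 0 H
  atom 6: N, bond orders sum to 1 (valence 3) → 2 H
  atom 7: C, bond orders sum to 3 (valence 4) → 1 H
  atom 8: C, bond orders sum to 4 (valence 4) → 0 H
  atom 9: F (halogen, monovalent) → 0 H
  atom 10: F (halogen, monovalent) → 0 H
  atom 11: F (halogen, monovalent) → 0 H
  atom 12: C, bond orders sum to 2 (valence 4) → 2 H
  atom 13: C, bond orders sum to 2 (valence 4) → 2 H
  atom 14: C, bond orders sum to 3 (valence 4) → 1 H
  atom 15: C, bond orders sum to 4 (valence 4) → 0 H
  atom 16: O, bond orders sum to 2 (valence 2) → 0 H
  atom 17: O, bond orders sum to 2 (valence 2) → 0 H
  atom 18: C, bond orders sum to 1 (valence 4) → 3 H
  atom 19: C, bond orders sum to 4 (valence 4) → 0 H
  atom 20: C, bond orders sum to 4 (valence 4) → 0 H
  atom 21: C, bond orders sum to 2 (valence 4) → 2 H
  atom 22: C, bond orders sum to 2 (valence 4) → 2 H
  atom 23: C, bond orders sum to 2 (valence 4) → 2 H
  atom 24: C, bond orders sum to 3 (valence 4) → 1 H
  atom 25: C, bond orders sum to 1 (valence 4) → 3 H
  atom 26: C, bond orders sum to 4 (valence 4) → 0 H
  atom 27: N, bond orders sum to 1 (valence 3) → 2 H
  atom 28: O, bond orders sum to 2 (valence 2) → 0 H
Totals → C:18, H:27, F:3, N:2, O:5.

C18H27F3N2O5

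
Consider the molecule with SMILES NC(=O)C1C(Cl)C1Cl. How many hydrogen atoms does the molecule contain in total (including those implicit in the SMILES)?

Walk through each heavy atom and fill implicit hydrogens from standard valence (C 4, N 3, O 2, S 2, halogen 1):
  atom 1: N, bond orders sum to 1 (valence 3) → 2 H
  atom 2: C, bond orders sum to 4 (valence 4) → 0 H
  atom 3: O, bond orders sum to 2 (valence 2) → 0 H
  atom 4: C, bond orders sum to 3 (valence 4) → 1 H
  atom 5: C, bond orders sum to 3 (valence 4) → 1 H
  atom 6: Cl (halogen, monovalent) → 0 H
  atom 7: C, bond orders sum to 3 (valence 4) → 1 H
  atom 8: Cl (halogen, monovalent) → 0 H
Total hydrogens: 5.

5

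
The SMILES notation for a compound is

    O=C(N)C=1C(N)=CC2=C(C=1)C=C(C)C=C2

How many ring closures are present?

In SMILES, each pair of matching ring-closure digits denotes one ring-closing bond; the number of such bonds equals the number of independent rings.
Ring-closure bonds here: 2.

2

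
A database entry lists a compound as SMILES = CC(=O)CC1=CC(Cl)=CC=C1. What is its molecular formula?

C9H9ClO

Walk through each heavy atom and fill implicit hydrogens from standard valence (C 4, N 3, O 2, S 2, halogen 1):
  atom 1: C, bond orders sum to 1 (valence 4) → 3 H
  atom 2: C, bond orders sum to 4 (valence 4) → 0 H
  atom 3: O, bond orders sum to 2 (valence 2) → 0 H
  atom 4: C, bond orders sum to 2 (valence 4) → 2 H
  atom 5: C, bond orders sum to 4 (valence 4) → 0 H
  atom 6: C, bond orders sum to 3 (valence 4) → 1 H
  atom 7: C, bond orders sum to 4 (valence 4) → 0 H
  atom 8: Cl (halogen, monovalent) → 0 H
  atom 9: C, bond orders sum to 3 (valence 4) → 1 H
  atom 10: C, bond orders sum to 3 (valence 4) → 1 H
  atom 11: C, bond orders sum to 3 (valence 4) → 1 H
Totals → C:9, H:9, Cl:1, O:1.
In Hill order: C9H9ClO.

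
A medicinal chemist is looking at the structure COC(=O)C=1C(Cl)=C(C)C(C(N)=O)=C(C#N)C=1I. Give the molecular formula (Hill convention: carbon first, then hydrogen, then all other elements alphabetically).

Walk through each heavy atom and fill implicit hydrogens from standard valence (C 4, N 3, O 2, S 2, halogen 1):
  atom 1: C, bond orders sum to 1 (valence 4) → 3 H
  atom 2: O, bond orders sum to 2 (valence 2) → 0 H
  atom 3: C, bond orders sum to 4 (valence 4) → 0 H
  atom 4: O, bond orders sum to 2 (valence 2) → 0 H
  atom 5: C, bond orders sum to 4 (valence 4) → 0 H
  atom 6: C, bond orders sum to 4 (valence 4) → 0 H
  atom 7: Cl (halogen, monovalent) → 0 H
  atom 8: C, bond orders sum to 4 (valence 4) → 0 H
  atom 9: C, bond orders sum to 1 (valence 4) → 3 H
  atom 10: C, bond orders sum to 4 (valence 4) → 0 H
  atom 11: C, bond orders sum to 4 (valence 4) → 0 H
  atom 12: N, bond orders sum to 1 (valence 3) → 2 H
  atom 13: O, bond orders sum to 2 (valence 2) → 0 H
  atom 14: C, bond orders sum to 4 (valence 4) → 0 H
  atom 15: C, bond orders sum to 4 (valence 4) → 0 H
  atom 16: N, bond orders sum to 3 (valence 3) → 0 H
  atom 17: C, bond orders sum to 4 (valence 4) → 0 H
  atom 18: I (halogen, monovalent) → 0 H
Totals → C:11, H:8, Cl:1, I:1, N:2, O:3.
In Hill order: C11H8ClIN2O3.

C11H8ClIN2O3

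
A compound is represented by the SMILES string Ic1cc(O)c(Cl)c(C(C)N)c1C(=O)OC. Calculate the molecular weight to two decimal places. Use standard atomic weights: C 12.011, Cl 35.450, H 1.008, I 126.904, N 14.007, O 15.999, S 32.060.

First, the molecular formula is C10H11ClINO3 (counting implicit H from valence).
  C: 10 × 12.011 = 120.110
  Cl: 1 × 35.450 = 35.450
  H: 11 × 1.008 = 11.088
  I: 1 × 126.904 = 126.904
  N: 1 × 14.007 = 14.007
  O: 3 × 15.999 = 47.997
Sum: 10×12.011 + 1×35.450 + 11×1.008 + 1×126.904 + 1×14.007 + 3×15.999 = 355.556 → 355.56 g/mol.

355.56 g/mol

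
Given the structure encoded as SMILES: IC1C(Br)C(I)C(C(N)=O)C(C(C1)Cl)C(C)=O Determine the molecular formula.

Walk through each heavy atom and fill implicit hydrogens from standard valence (C 4, N 3, O 2, S 2, halogen 1):
  atom 1: I (halogen, monovalent) → 0 H
  atom 2: C, bond orders sum to 3 (valence 4) → 1 H
  atom 3: C, bond orders sum to 3 (valence 4) → 1 H
  atom 4: Br (halogen, monovalent) → 0 H
  atom 5: C, bond orders sum to 3 (valence 4) → 1 H
  atom 6: I (halogen, monovalent) → 0 H
  atom 7: C, bond orders sum to 3 (valence 4) → 1 H
  atom 8: C, bond orders sum to 4 (valence 4) → 0 H
  atom 9: N, bond orders sum to 1 (valence 3) → 2 H
  atom 10: O, bond orders sum to 2 (valence 2) → 0 H
  atom 11: C, bond orders sum to 3 (valence 4) → 1 H
  atom 12: C, bond orders sum to 3 (valence 4) → 1 H
  atom 13: C, bond orders sum to 2 (valence 4) → 2 H
  atom 14: Cl (halogen, monovalent) → 0 H
  atom 15: C, bond orders sum to 4 (valence 4) → 0 H
  atom 16: C, bond orders sum to 1 (valence 4) → 3 H
  atom 17: O, bond orders sum to 2 (valence 2) → 0 H
Totals → C:10, H:13, Br:1, Cl:1, I:2, N:1, O:2.

C10H13BrClI2NO2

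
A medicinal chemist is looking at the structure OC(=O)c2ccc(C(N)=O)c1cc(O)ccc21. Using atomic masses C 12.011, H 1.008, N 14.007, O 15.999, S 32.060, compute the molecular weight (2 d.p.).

231.21 g/mol

First, the molecular formula is C12H9NO4 (counting implicit H from valence).
  C: 12 × 12.011 = 144.132
  H: 9 × 1.008 = 9.072
  N: 1 × 14.007 = 14.007
  O: 4 × 15.999 = 63.996
Sum: 12×12.011 + 9×1.008 + 1×14.007 + 4×15.999 = 231.207 → 231.21 g/mol.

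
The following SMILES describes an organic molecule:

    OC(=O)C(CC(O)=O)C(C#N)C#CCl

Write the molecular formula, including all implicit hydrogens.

Walk through each heavy atom and fill implicit hydrogens from standard valence (C 4, N 3, O 2, S 2, halogen 1):
  atom 1: O, bond orders sum to 1 (valence 2) → 1 H
  atom 2: C, bond orders sum to 4 (valence 4) → 0 H
  atom 3: O, bond orders sum to 2 (valence 2) → 0 H
  atom 4: C, bond orders sum to 3 (valence 4) → 1 H
  atom 5: C, bond orders sum to 2 (valence 4) → 2 H
  atom 6: C, bond orders sum to 4 (valence 4) → 0 H
  atom 7: O, bond orders sum to 1 (valence 2) → 1 H
  atom 8: O, bond orders sum to 2 (valence 2) → 0 H
  atom 9: C, bond orders sum to 3 (valence 4) → 1 H
  atom 10: C, bond orders sum to 4 (valence 4) → 0 H
  atom 11: N, bond orders sum to 3 (valence 3) → 0 H
  atom 12: C, bond orders sum to 4 (valence 4) → 0 H
  atom 13: C, bond orders sum to 4 (valence 4) → 0 H
  atom 14: Cl (halogen, monovalent) → 0 H
Totals → C:8, H:6, Cl:1, N:1, O:4.
In Hill order: C8H6ClNO4.

C8H6ClNO4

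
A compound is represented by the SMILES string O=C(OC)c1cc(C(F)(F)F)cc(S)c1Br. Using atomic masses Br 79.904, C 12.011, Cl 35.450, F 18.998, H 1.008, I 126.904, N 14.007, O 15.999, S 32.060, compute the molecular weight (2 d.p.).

First, the molecular formula is C9H6BrF3O2S (counting implicit H from valence).
  Br: 1 × 79.904 = 79.904
  C: 9 × 12.011 = 108.099
  F: 3 × 18.998 = 56.994
  H: 6 × 1.008 = 6.048
  O: 2 × 15.999 = 31.998
  S: 1 × 32.060 = 32.060
Sum: 1×79.904 + 9×12.011 + 3×18.998 + 6×1.008 + 2×15.999 + 1×32.060 = 315.103 → 315.10 g/mol.

315.10 g/mol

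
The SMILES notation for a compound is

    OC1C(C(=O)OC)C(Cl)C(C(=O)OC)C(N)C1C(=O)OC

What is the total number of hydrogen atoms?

Walk through each heavy atom and fill implicit hydrogens from standard valence (C 4, N 3, O 2, S 2, halogen 1):
  atom 1: O, bond orders sum to 1 (valence 2) → 1 H
  atom 2: C, bond orders sum to 3 (valence 4) → 1 H
  atom 3: C, bond orders sum to 3 (valence 4) → 1 H
  atom 4: C, bond orders sum to 4 (valence 4) → 0 H
  atom 5: O, bond orders sum to 2 (valence 2) → 0 H
  atom 6: O, bond orders sum to 2 (valence 2) → 0 H
  atom 7: C, bond orders sum to 1 (valence 4) → 3 H
  atom 8: C, bond orders sum to 3 (valence 4) → 1 H
  atom 9: Cl (halogen, monovalent) → 0 H
  atom 10: C, bond orders sum to 3 (valence 4) → 1 H
  atom 11: C, bond orders sum to 4 (valence 4) → 0 H
  atom 12: O, bond orders sum to 2 (valence 2) → 0 H
  atom 13: O, bond orders sum to 2 (valence 2) → 0 H
  atom 14: C, bond orders sum to 1 (valence 4) → 3 H
  atom 15: C, bond orders sum to 3 (valence 4) → 1 H
  atom 16: N, bond orders sum to 1 (valence 3) → 2 H
  atom 17: C, bond orders sum to 3 (valence 4) → 1 H
  atom 18: C, bond orders sum to 4 (valence 4) → 0 H
  atom 19: O, bond orders sum to 2 (valence 2) → 0 H
  atom 20: O, bond orders sum to 2 (valence 2) → 0 H
  atom 21: C, bond orders sum to 1 (valence 4) → 3 H
Total hydrogens: 18.

18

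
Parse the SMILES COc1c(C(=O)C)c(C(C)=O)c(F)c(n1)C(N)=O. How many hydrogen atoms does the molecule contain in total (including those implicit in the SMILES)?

11

Walk through each heavy atom and fill implicit hydrogens from standard valence (C 4, N 3, O 2, S 2, halogen 1); for lowercase aromatic atoms, an aromatic c carries 1 H when it has two neighbours and 0 H with three, and aromatic n carries 0 H:
  atom 1: C, bond orders sum to 1 (valence 4) → 3 H
  atom 2: O, bond orders sum to 2 (valence 2) → 0 H
  atom 3: aromatic c, 3 neighbours → 0 H
  atom 4: aromatic c, 3 neighbours → 0 H
  atom 5: C, bond orders sum to 4 (valence 4) → 0 H
  atom 6: O, bond orders sum to 2 (valence 2) → 0 H
  atom 7: C, bond orders sum to 1 (valence 4) → 3 H
  atom 8: aromatic c, 3 neighbours → 0 H
  atom 9: C, bond orders sum to 4 (valence 4) → 0 H
  atom 10: C, bond orders sum to 1 (valence 4) → 3 H
  atom 11: O, bond orders sum to 2 (valence 2) → 0 H
  atom 12: aromatic c, 3 neighbours → 0 H
  atom 13: F (halogen, monovalent) → 0 H
  atom 14: aromatic c, 3 neighbours → 0 H
  atom 15: aromatic n, 2 neighbours → 0 H
  atom 16: C, bond orders sum to 4 (valence 4) → 0 H
  atom 17: N, bond orders sum to 1 (valence 3) → 2 H
  atom 18: O, bond orders sum to 2 (valence 2) → 0 H
Total hydrogens: 11.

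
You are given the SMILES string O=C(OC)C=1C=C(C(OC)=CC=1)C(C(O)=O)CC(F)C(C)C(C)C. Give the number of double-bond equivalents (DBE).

6

Molecular formula: C18H25FO5.
DoU = (2C + 2 + N − H − X) / 2, where X is the halogen count and O/S are ignored.
    = (2·18 + 2 + 0 − 25 − 1) / 2 = 12 / 2 = 6.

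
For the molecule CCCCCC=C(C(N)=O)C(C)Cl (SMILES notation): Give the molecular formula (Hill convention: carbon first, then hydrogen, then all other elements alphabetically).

Walk through each heavy atom and fill implicit hydrogens from standard valence (C 4, N 3, O 2, S 2, halogen 1):
  atom 1: C, bond orders sum to 1 (valence 4) → 3 H
  atom 2: C, bond orders sum to 2 (valence 4) → 2 H
  atom 3: C, bond orders sum to 2 (valence 4) → 2 H
  atom 4: C, bond orders sum to 2 (valence 4) → 2 H
  atom 5: C, bond orders sum to 2 (valence 4) → 2 H
  atom 6: C, bond orders sum to 3 (valence 4) → 1 H
  atom 7: C, bond orders sum to 4 (valence 4) → 0 H
  atom 8: C, bond orders sum to 4 (valence 4) → 0 H
  atom 9: N, bond orders sum to 1 (valence 3) → 2 H
  atom 10: O, bond orders sum to 2 (valence 2) → 0 H
  atom 11: C, bond orders sum to 3 (valence 4) → 1 H
  atom 12: C, bond orders sum to 1 (valence 4) → 3 H
  atom 13: Cl (halogen, monovalent) → 0 H
Totals → C:10, H:18, Cl:1, N:1, O:1.
In Hill order: C10H18ClNO.

C10H18ClNO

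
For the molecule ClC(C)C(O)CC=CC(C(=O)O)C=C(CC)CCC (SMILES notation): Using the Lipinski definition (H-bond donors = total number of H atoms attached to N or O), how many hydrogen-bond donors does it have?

2

Donors: find every N or O and count the H atoms it carries.
  atom 5 (O): bond orders sum to 1 → 1 H
  atom 11 (O): bond orders sum to 2 → 0 H
  atom 12 (O): bond orders sum to 1 → 1 H
Lipinski HBD = 2.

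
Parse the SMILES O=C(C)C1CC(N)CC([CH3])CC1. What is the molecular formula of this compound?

C10H19NO

Walk through each heavy atom and fill implicit hydrogens from standard valence (C 4, N 3, O 2, S 2, halogen 1):
  atom 1: O, bond orders sum to 2 (valence 2) → 0 H
  atom 2: C, bond orders sum to 4 (valence 4) → 0 H
  atom 3: C, bond orders sum to 1 (valence 4) → 3 H
  atom 4: C, bond orders sum to 3 (valence 4) → 1 H
  atom 5: C, bond orders sum to 2 (valence 4) → 2 H
  atom 6: C, bond orders sum to 3 (valence 4) → 1 H
  atom 7: N, bond orders sum to 1 (valence 3) → 2 H
  atom 8: C, bond orders sum to 2 (valence 4) → 2 H
  atom 9: C, bond orders sum to 3 (valence 4) → 1 H
  atom 10: C with explicit H count 3
  atom 11: C, bond orders sum to 2 (valence 4) → 2 H
  atom 12: C, bond orders sum to 2 (valence 4) → 2 H
Totals → C:10, H:19, N:1, O:1.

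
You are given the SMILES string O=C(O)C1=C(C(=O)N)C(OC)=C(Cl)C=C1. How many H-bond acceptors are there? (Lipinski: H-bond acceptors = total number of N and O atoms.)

N atoms: 1; O atoms: 4.
Lipinski HBA = 1 + 4 = 5.

5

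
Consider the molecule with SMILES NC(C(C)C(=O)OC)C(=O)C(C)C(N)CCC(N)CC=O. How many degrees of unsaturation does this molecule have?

3

Molecular formula: C14H27N3O4.
DoU = (2C + 2 + N − H − X) / 2, where X is the halogen count and O/S are ignored.
    = (2·14 + 2 + 3 − 27 − 0) / 2 = 6 / 2 = 3.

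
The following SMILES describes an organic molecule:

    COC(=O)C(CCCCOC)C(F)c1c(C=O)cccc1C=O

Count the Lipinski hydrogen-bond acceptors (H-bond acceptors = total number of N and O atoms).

5

N atoms: 0; O atoms: 5.
Lipinski HBA = 0 + 5 = 5.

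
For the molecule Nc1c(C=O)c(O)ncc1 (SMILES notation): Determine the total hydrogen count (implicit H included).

Walk through each heavy atom and fill implicit hydrogens from standard valence (C 4, N 3, O 2, S 2, halogen 1); for lowercase aromatic atoms, an aromatic c carries 1 H when it has two neighbours and 0 H with three, and aromatic n carries 0 H:
  atom 1: N, bond orders sum to 1 (valence 3) → 2 H
  atom 2: aromatic c, 3 neighbours → 0 H
  atom 3: aromatic c, 3 neighbours → 0 H
  atom 4: C, bond orders sum to 3 (valence 4) → 1 H
  atom 5: O, bond orders sum to 2 (valence 2) → 0 H
  atom 6: aromatic c, 3 neighbours → 0 H
  atom 7: O, bond orders sum to 1 (valence 2) → 1 H
  atom 8: aromatic n, 2 neighbours → 0 H
  atom 9: aromatic c, 2 neighbours → 1 H
  atom 10: aromatic c, 2 neighbours → 1 H
Total hydrogens: 6.

6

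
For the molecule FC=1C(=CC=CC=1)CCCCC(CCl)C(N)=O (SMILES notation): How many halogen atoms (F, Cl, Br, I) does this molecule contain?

2

Halogen atoms appear at heavy-atom positions 1, 14 (1×Cl, 1×F).
Other groups present: 1 amide.
Halogen count: 2.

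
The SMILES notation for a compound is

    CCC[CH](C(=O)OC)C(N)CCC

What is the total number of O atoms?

Scan the SMILES for O atoms (remember two-letter symbols like Cl and Br are single atoms).
Oxygen count: 2.

2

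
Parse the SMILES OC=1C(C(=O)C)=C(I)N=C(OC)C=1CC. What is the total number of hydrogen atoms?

12

Walk through each heavy atom and fill implicit hydrogens from standard valence (C 4, N 3, O 2, S 2, halogen 1):
  atom 1: O, bond orders sum to 1 (valence 2) → 1 H
  atom 2: C, bond orders sum to 4 (valence 4) → 0 H
  atom 3: C, bond orders sum to 4 (valence 4) → 0 H
  atom 4: C, bond orders sum to 4 (valence 4) → 0 H
  atom 5: O, bond orders sum to 2 (valence 2) → 0 H
  atom 6: C, bond orders sum to 1 (valence 4) → 3 H
  atom 7: C, bond orders sum to 4 (valence 4) → 0 H
  atom 8: I (halogen, monovalent) → 0 H
  atom 9: N, bond orders sum to 3 (valence 3) → 0 H
  atom 10: C, bond orders sum to 4 (valence 4) → 0 H
  atom 11: O, bond orders sum to 2 (valence 2) → 0 H
  atom 12: C, bond orders sum to 1 (valence 4) → 3 H
  atom 13: C, bond orders sum to 4 (valence 4) → 0 H
  atom 14: C, bond orders sum to 2 (valence 4) → 2 H
  atom 15: C, bond orders sum to 1 (valence 4) → 3 H
Total hydrogens: 12.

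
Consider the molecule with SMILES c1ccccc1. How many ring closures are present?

1

In SMILES, each pair of matching ring-closure digits denotes one ring-closing bond; the number of such bonds equals the number of independent rings.
Ring-closure bonds here: 1.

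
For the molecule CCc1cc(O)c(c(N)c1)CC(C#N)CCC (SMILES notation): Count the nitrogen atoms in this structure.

2

Scan the SMILES for N atoms (remember two-letter symbols like Cl and Br are single atoms).
Nitrogen count: 2.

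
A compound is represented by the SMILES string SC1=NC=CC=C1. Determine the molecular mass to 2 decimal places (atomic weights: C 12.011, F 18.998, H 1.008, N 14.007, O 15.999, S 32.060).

First, the molecular formula is C5H5NS (counting implicit H from valence).
  C: 5 × 12.011 = 60.055
  H: 5 × 1.008 = 5.040
  N: 1 × 14.007 = 14.007
  S: 1 × 32.060 = 32.060
Sum: 5×12.011 + 5×1.008 + 1×14.007 + 1×32.060 = 111.162 → 111.16 g/mol.

111.16 g/mol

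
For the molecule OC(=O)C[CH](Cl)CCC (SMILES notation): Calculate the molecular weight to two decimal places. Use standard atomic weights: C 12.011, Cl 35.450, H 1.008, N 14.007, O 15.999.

150.60 g/mol

First, the molecular formula is C6H11ClO2 (counting implicit H from valence).
  C: 6 × 12.011 = 72.066
  Cl: 1 × 35.450 = 35.450
  H: 11 × 1.008 = 11.088
  O: 2 × 15.999 = 31.998
Sum: 6×12.011 + 1×35.450 + 11×1.008 + 2×15.999 = 150.602 → 150.60 g/mol.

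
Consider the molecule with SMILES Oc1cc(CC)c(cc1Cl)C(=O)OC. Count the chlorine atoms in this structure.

1

Scan the SMILES for Cl atoms (remember two-letter symbols like Cl and Br are single atoms).
Chlorine count: 1.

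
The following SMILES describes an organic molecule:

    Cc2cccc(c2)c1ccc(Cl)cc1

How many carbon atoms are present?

Count every carbon token in the SMILES (each C, including those in ring-closure positions and inside branches).
Carbon count: 13.

13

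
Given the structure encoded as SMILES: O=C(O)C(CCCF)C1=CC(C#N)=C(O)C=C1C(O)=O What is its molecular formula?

Walk through each heavy atom and fill implicit hydrogens from standard valence (C 4, N 3, O 2, S 2, halogen 1):
  atom 1: O, bond orders sum to 2 (valence 2) → 0 H
  atom 2: C, bond orders sum to 4 (valence 4) → 0 H
  atom 3: O, bond orders sum to 1 (valence 2) → 1 H
  atom 4: C, bond orders sum to 3 (valence 4) → 1 H
  atom 5: C, bond orders sum to 2 (valence 4) → 2 H
  atom 6: C, bond orders sum to 2 (valence 4) → 2 H
  atom 7: C, bond orders sum to 2 (valence 4) → 2 H
  atom 8: F (halogen, monovalent) → 0 H
  atom 9: C, bond orders sum to 4 (valence 4) → 0 H
  atom 10: C, bond orders sum to 3 (valence 4) → 1 H
  atom 11: C, bond orders sum to 4 (valence 4) → 0 H
  atom 12: C, bond orders sum to 4 (valence 4) → 0 H
  atom 13: N, bond orders sum to 3 (valence 3) → 0 H
  atom 14: C, bond orders sum to 4 (valence 4) → 0 H
  atom 15: O, bond orders sum to 1 (valence 2) → 1 H
  atom 16: C, bond orders sum to 3 (valence 4) → 1 H
  atom 17: C, bond orders sum to 4 (valence 4) → 0 H
  atom 18: C, bond orders sum to 4 (valence 4) → 0 H
  atom 19: O, bond orders sum to 1 (valence 2) → 1 H
  atom 20: O, bond orders sum to 2 (valence 2) → 0 H
Totals → C:13, H:12, F:1, N:1, O:5.

C13H12FNO5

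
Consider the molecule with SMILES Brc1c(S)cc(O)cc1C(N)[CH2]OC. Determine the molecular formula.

C9H12BrNO2S

Walk through each heavy atom and fill implicit hydrogens from standard valence (C 4, N 3, O 2, S 2, halogen 1); for lowercase aromatic atoms, an aromatic c carries 1 H when it has two neighbours and 0 H with three, and aromatic n carries 0 H:
  atom 1: Br (halogen, monovalent) → 0 H
  atom 2: aromatic c, 3 neighbours → 0 H
  atom 3: aromatic c, 3 neighbours → 0 H
  atom 4: S, bond orders sum to 1 (valence 2) → 1 H
  atom 5: aromatic c, 2 neighbours → 1 H
  atom 6: aromatic c, 3 neighbours → 0 H
  atom 7: O, bond orders sum to 1 (valence 2) → 1 H
  atom 8: aromatic c, 2 neighbours → 1 H
  atom 9: aromatic c, 3 neighbours → 0 H
  atom 10: C, bond orders sum to 3 (valence 4) → 1 H
  atom 11: N, bond orders sum to 1 (valence 3) → 2 H
  atom 12: C with explicit H count 2
  atom 13: O, bond orders sum to 2 (valence 2) → 0 H
  atom 14: C, bond orders sum to 1 (valence 4) → 3 H
Totals → C:9, H:12, Br:1, N:1, O:2, S:1.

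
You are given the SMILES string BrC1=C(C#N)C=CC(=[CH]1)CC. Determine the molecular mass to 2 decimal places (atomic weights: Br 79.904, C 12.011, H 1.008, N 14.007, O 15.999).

210.07 g/mol

First, the molecular formula is C9H8BrN (counting implicit H from valence).
  Br: 1 × 79.904 = 79.904
  C: 9 × 12.011 = 108.099
  H: 8 × 1.008 = 8.064
  N: 1 × 14.007 = 14.007
Sum: 1×79.904 + 9×12.011 + 8×1.008 + 1×14.007 = 210.074 → 210.07 g/mol.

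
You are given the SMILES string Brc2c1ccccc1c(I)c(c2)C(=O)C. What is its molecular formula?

C12H8BrIO

Walk through each heavy atom and fill implicit hydrogens from standard valence (C 4, N 3, O 2, S 2, halogen 1); for lowercase aromatic atoms, an aromatic c carries 1 H when it has two neighbours and 0 H with three, and aromatic n carries 0 H:
  atom 1: Br (halogen, monovalent) → 0 H
  atom 2: aromatic c, 3 neighbours → 0 H
  atom 3: aromatic c, 3 neighbours → 0 H
  atom 4: aromatic c, 2 neighbours → 1 H
  atom 5: aromatic c, 2 neighbours → 1 H
  atom 6: aromatic c, 2 neighbours → 1 H
  atom 7: aromatic c, 2 neighbours → 1 H
  atom 8: aromatic c, 3 neighbours → 0 H
  atom 9: aromatic c, 3 neighbours → 0 H
  atom 10: I (halogen, monovalent) → 0 H
  atom 11: aromatic c, 3 neighbours → 0 H
  atom 12: aromatic c, 2 neighbours → 1 H
  atom 13: C, bond orders sum to 4 (valence 4) → 0 H
  atom 14: O, bond orders sum to 2 (valence 2) → 0 H
  atom 15: C, bond orders sum to 1 (valence 4) → 3 H
Totals → C:12, H:8, Br:1, I:1, O:1.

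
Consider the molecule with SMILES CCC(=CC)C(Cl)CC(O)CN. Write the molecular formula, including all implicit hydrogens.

C9H18ClNO

Walk through each heavy atom and fill implicit hydrogens from standard valence (C 4, N 3, O 2, S 2, halogen 1):
  atom 1: C, bond orders sum to 1 (valence 4) → 3 H
  atom 2: C, bond orders sum to 2 (valence 4) → 2 H
  atom 3: C, bond orders sum to 4 (valence 4) → 0 H
  atom 4: C, bond orders sum to 3 (valence 4) → 1 H
  atom 5: C, bond orders sum to 1 (valence 4) → 3 H
  atom 6: C, bond orders sum to 3 (valence 4) → 1 H
  atom 7: Cl (halogen, monovalent) → 0 H
  atom 8: C, bond orders sum to 2 (valence 4) → 2 H
  atom 9: C, bond orders sum to 3 (valence 4) → 1 H
  atom 10: O, bond orders sum to 1 (valence 2) → 1 H
  atom 11: C, bond orders sum to 2 (valence 4) → 2 H
  atom 12: N, bond orders sum to 1 (valence 3) → 2 H
Totals → C:9, H:18, Cl:1, N:1, O:1.
In Hill order: C9H18ClNO.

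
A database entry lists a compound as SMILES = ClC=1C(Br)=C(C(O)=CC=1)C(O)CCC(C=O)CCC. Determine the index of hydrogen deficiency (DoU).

5

Degree of unsaturation = (number of rings) + (number of π bonds).
Ring closures in the SMILES: 1.
π bonds: 4 double bonds (each 1 DoU) → 4 DoU from unsaturation.
Total DoU = 1 + 4 = 5.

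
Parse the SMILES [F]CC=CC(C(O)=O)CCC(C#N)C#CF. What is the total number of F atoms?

2

Scan the SMILES for F atoms (remember two-letter symbols like Cl and Br are single atoms).
Fluorine count: 2.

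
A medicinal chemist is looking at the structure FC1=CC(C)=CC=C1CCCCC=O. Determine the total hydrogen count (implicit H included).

Walk through each heavy atom and fill implicit hydrogens from standard valence (C 4, N 3, O 2, S 2, halogen 1):
  atom 1: F (halogen, monovalent) → 0 H
  atom 2: C, bond orders sum to 4 (valence 4) → 0 H
  atom 3: C, bond orders sum to 3 (valence 4) → 1 H
  atom 4: C, bond orders sum to 4 (valence 4) → 0 H
  atom 5: C, bond orders sum to 1 (valence 4) → 3 H
  atom 6: C, bond orders sum to 3 (valence 4) → 1 H
  atom 7: C, bond orders sum to 3 (valence 4) → 1 H
  atom 8: C, bond orders sum to 4 (valence 4) → 0 H
  atom 9: C, bond orders sum to 2 (valence 4) → 2 H
  atom 10: C, bond orders sum to 2 (valence 4) → 2 H
  atom 11: C, bond orders sum to 2 (valence 4) → 2 H
  atom 12: C, bond orders sum to 2 (valence 4) → 2 H
  atom 13: C, bond orders sum to 3 (valence 4) → 1 H
  atom 14: O, bond orders sum to 2 (valence 2) → 0 H
Total hydrogens: 15.

15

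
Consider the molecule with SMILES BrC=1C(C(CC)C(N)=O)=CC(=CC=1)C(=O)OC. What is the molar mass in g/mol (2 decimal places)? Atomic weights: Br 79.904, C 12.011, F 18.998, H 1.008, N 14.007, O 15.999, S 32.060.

300.15 g/mol

First, the molecular formula is C12H14BrNO3 (counting implicit H from valence).
  Br: 1 × 79.904 = 79.904
  C: 12 × 12.011 = 144.132
  H: 14 × 1.008 = 14.112
  N: 1 × 14.007 = 14.007
  O: 3 × 15.999 = 47.997
Sum: 1×79.904 + 12×12.011 + 14×1.008 + 1×14.007 + 3×15.999 = 300.152 → 300.15 g/mol.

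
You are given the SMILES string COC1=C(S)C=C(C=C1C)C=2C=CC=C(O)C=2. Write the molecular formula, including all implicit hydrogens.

C14H14O2S

Walk through each heavy atom and fill implicit hydrogens from standard valence (C 4, N 3, O 2, S 2, halogen 1):
  atom 1: C, bond orders sum to 1 (valence 4) → 3 H
  atom 2: O, bond orders sum to 2 (valence 2) → 0 H
  atom 3: C, bond orders sum to 4 (valence 4) → 0 H
  atom 4: C, bond orders sum to 4 (valence 4) → 0 H
  atom 5: S, bond orders sum to 1 (valence 2) → 1 H
  atom 6: C, bond orders sum to 3 (valence 4) → 1 H
  atom 7: C, bond orders sum to 4 (valence 4) → 0 H
  atom 8: C, bond orders sum to 3 (valence 4) → 1 H
  atom 9: C, bond orders sum to 4 (valence 4) → 0 H
  atom 10: C, bond orders sum to 1 (valence 4) → 3 H
  atom 11: C, bond orders sum to 4 (valence 4) → 0 H
  atom 12: C, bond orders sum to 3 (valence 4) → 1 H
  atom 13: C, bond orders sum to 3 (valence 4) → 1 H
  atom 14: C, bond orders sum to 3 (valence 4) → 1 H
  atom 15: C, bond orders sum to 4 (valence 4) → 0 H
  atom 16: O, bond orders sum to 1 (valence 2) → 1 H
  atom 17: C, bond orders sum to 3 (valence 4) → 1 H
Totals → C:14, H:14, O:2, S:1.
In Hill order: C14H14O2S.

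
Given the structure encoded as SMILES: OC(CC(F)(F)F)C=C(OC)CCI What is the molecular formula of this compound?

C8H12F3IO2

Walk through each heavy atom and fill implicit hydrogens from standard valence (C 4, N 3, O 2, S 2, halogen 1):
  atom 1: O, bond orders sum to 1 (valence 2) → 1 H
  atom 2: C, bond orders sum to 3 (valence 4) → 1 H
  atom 3: C, bond orders sum to 2 (valence 4) → 2 H
  atom 4: C, bond orders sum to 4 (valence 4) → 0 H
  atom 5: F (halogen, monovalent) → 0 H
  atom 6: F (halogen, monovalent) → 0 H
  atom 7: F (halogen, monovalent) → 0 H
  atom 8: C, bond orders sum to 3 (valence 4) → 1 H
  atom 9: C, bond orders sum to 4 (valence 4) → 0 H
  atom 10: O, bond orders sum to 2 (valence 2) → 0 H
  atom 11: C, bond orders sum to 1 (valence 4) → 3 H
  atom 12: C, bond orders sum to 2 (valence 4) → 2 H
  atom 13: C, bond orders sum to 2 (valence 4) → 2 H
  atom 14: I (halogen, monovalent) → 0 H
Totals → C:8, H:12, F:3, I:1, O:2.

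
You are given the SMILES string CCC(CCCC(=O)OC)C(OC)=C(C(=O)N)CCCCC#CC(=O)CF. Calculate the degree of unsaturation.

Molecular formula: C20H30FNO5.
DoU = (2C + 2 + N − H − X) / 2, where X is the halogen count and O/S are ignored.
    = (2·20 + 2 + 1 − 30 − 1) / 2 = 12 / 2 = 6.

6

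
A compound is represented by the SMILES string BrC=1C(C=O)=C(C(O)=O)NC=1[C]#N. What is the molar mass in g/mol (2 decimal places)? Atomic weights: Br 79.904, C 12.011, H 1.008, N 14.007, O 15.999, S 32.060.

First, the molecular formula is C7H3BrN2O3 (counting implicit H from valence).
  Br: 1 × 79.904 = 79.904
  C: 7 × 12.011 = 84.077
  H: 3 × 1.008 = 3.024
  N: 2 × 14.007 = 28.014
  O: 3 × 15.999 = 47.997
Sum: 1×79.904 + 7×12.011 + 3×1.008 + 2×14.007 + 3×15.999 = 243.016 → 243.02 g/mol.

243.02 g/mol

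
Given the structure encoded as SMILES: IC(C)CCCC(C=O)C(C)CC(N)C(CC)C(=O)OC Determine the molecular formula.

C16H30INO3

Walk through each heavy atom and fill implicit hydrogens from standard valence (C 4, N 3, O 2, S 2, halogen 1):
  atom 1: I (halogen, monovalent) → 0 H
  atom 2: C, bond orders sum to 3 (valence 4) → 1 H
  atom 3: C, bond orders sum to 1 (valence 4) → 3 H
  atom 4: C, bond orders sum to 2 (valence 4) → 2 H
  atom 5: C, bond orders sum to 2 (valence 4) → 2 H
  atom 6: C, bond orders sum to 2 (valence 4) → 2 H
  atom 7: C, bond orders sum to 3 (valence 4) → 1 H
  atom 8: C, bond orders sum to 3 (valence 4) → 1 H
  atom 9: O, bond orders sum to 2 (valence 2) → 0 H
  atom 10: C, bond orders sum to 3 (valence 4) → 1 H
  atom 11: C, bond orders sum to 1 (valence 4) → 3 H
  atom 12: C, bond orders sum to 2 (valence 4) → 2 H
  atom 13: C, bond orders sum to 3 (valence 4) → 1 H
  atom 14: N, bond orders sum to 1 (valence 3) → 2 H
  atom 15: C, bond orders sum to 3 (valence 4) → 1 H
  atom 16: C, bond orders sum to 2 (valence 4) → 2 H
  atom 17: C, bond orders sum to 1 (valence 4) → 3 H
  atom 18: C, bond orders sum to 4 (valence 4) → 0 H
  atom 19: O, bond orders sum to 2 (valence 2) → 0 H
  atom 20: O, bond orders sum to 2 (valence 2) → 0 H
  atom 21: C, bond orders sum to 1 (valence 4) → 3 H
Totals → C:16, H:30, I:1, N:1, O:3.
In Hill order: C16H30INO3.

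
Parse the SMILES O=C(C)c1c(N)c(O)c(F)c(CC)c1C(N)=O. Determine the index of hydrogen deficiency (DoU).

Molecular formula: C11H13FN2O3.
DoU = (2C + 2 + N − H − X) / 2, where X is the halogen count and O/S are ignored.
    = (2·11 + 2 + 2 − 13 − 1) / 2 = 12 / 2 = 6.

6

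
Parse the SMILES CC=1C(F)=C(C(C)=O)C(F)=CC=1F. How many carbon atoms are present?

9

Count every carbon token in the SMILES (each C, including those in ring-closure positions and inside branches).
Carbon count: 9.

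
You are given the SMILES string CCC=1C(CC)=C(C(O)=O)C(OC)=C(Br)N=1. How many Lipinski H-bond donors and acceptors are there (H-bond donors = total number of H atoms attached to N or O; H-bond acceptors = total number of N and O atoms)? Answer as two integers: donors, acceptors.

1, 4

Donors: find every N or O and count the H atoms it carries.
  atom 9 (O): bond orders sum to 1 → 1 H
  atom 10 (O): bond orders sum to 2 → 0 H
  atom 12 (O): bond orders sum to 2 → 0 H
  atom 16 (N): bond orders sum to 3 → 0 H
Lipinski HBD = 1.
Acceptors: N atoms = 1, O atoms = 3 → HBA = 4.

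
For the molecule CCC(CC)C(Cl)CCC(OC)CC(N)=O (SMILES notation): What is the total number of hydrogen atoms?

24

Walk through each heavy atom and fill implicit hydrogens from standard valence (C 4, N 3, O 2, S 2, halogen 1):
  atom 1: C, bond orders sum to 1 (valence 4) → 3 H
  atom 2: C, bond orders sum to 2 (valence 4) → 2 H
  atom 3: C, bond orders sum to 3 (valence 4) → 1 H
  atom 4: C, bond orders sum to 2 (valence 4) → 2 H
  atom 5: C, bond orders sum to 1 (valence 4) → 3 H
  atom 6: C, bond orders sum to 3 (valence 4) → 1 H
  atom 7: Cl (halogen, monovalent) → 0 H
  atom 8: C, bond orders sum to 2 (valence 4) → 2 H
  atom 9: C, bond orders sum to 2 (valence 4) → 2 H
  atom 10: C, bond orders sum to 3 (valence 4) → 1 H
  atom 11: O, bond orders sum to 2 (valence 2) → 0 H
  atom 12: C, bond orders sum to 1 (valence 4) → 3 H
  atom 13: C, bond orders sum to 2 (valence 4) → 2 H
  atom 14: C, bond orders sum to 4 (valence 4) → 0 H
  atom 15: N, bond orders sum to 1 (valence 3) → 2 H
  atom 16: O, bond orders sum to 2 (valence 2) → 0 H
Total hydrogens: 24.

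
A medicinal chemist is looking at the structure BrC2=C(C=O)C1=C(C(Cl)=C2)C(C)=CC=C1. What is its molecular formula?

C12H8BrClO

Walk through each heavy atom and fill implicit hydrogens from standard valence (C 4, N 3, O 2, S 2, halogen 1):
  atom 1: Br (halogen, monovalent) → 0 H
  atom 2: C, bond orders sum to 4 (valence 4) → 0 H
  atom 3: C, bond orders sum to 4 (valence 4) → 0 H
  atom 4: C, bond orders sum to 3 (valence 4) → 1 H
  atom 5: O, bond orders sum to 2 (valence 2) → 0 H
  atom 6: C, bond orders sum to 4 (valence 4) → 0 H
  atom 7: C, bond orders sum to 4 (valence 4) → 0 H
  atom 8: C, bond orders sum to 4 (valence 4) → 0 H
  atom 9: Cl (halogen, monovalent) → 0 H
  atom 10: C, bond orders sum to 3 (valence 4) → 1 H
  atom 11: C, bond orders sum to 4 (valence 4) → 0 H
  atom 12: C, bond orders sum to 1 (valence 4) → 3 H
  atom 13: C, bond orders sum to 3 (valence 4) → 1 H
  atom 14: C, bond orders sum to 3 (valence 4) → 1 H
  atom 15: C, bond orders sum to 3 (valence 4) → 1 H
Totals → C:12, H:8, Br:1, Cl:1, O:1.
In Hill order: C12H8BrClO.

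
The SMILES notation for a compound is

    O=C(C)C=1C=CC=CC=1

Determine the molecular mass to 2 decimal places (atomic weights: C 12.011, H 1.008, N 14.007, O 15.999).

120.15 g/mol

First, the molecular formula is C8H8O (counting implicit H from valence).
  C: 8 × 12.011 = 96.088
  H: 8 × 1.008 = 8.064
  O: 1 × 15.999 = 15.999
Sum: 8×12.011 + 8×1.008 + 1×15.999 = 120.151 → 120.15 g/mol.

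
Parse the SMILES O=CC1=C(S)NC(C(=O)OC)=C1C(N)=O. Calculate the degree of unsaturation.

Molecular formula: C8H8N2O4S.
DoU = (2C + 2 + N − H − X) / 2, where X is the halogen count and O/S are ignored.
    = (2·8 + 2 + 2 − 8 − 0) / 2 = 12 / 2 = 6.

6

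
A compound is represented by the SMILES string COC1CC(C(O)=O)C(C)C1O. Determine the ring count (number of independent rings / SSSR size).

1

In SMILES, each pair of matching ring-closure digits denotes one ring-closing bond; the number of such bonds equals the number of independent rings.
Ring-closure bonds here: 1.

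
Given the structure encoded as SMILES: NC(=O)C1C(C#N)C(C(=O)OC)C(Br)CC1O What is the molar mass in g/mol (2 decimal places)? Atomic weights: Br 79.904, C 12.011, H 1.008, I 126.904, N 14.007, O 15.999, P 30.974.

First, the molecular formula is C10H13BrN2O4 (counting implicit H from valence).
  Br: 1 × 79.904 = 79.904
  C: 10 × 12.011 = 120.110
  H: 13 × 1.008 = 13.104
  N: 2 × 14.007 = 28.014
  O: 4 × 15.999 = 63.996
Sum: 1×79.904 + 10×12.011 + 13×1.008 + 2×14.007 + 4×15.999 = 305.128 → 305.13 g/mol.

305.13 g/mol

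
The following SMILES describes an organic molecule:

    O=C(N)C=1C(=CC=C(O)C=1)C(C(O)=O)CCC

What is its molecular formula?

C12H15NO4

Walk through each heavy atom and fill implicit hydrogens from standard valence (C 4, N 3, O 2, S 2, halogen 1):
  atom 1: O, bond orders sum to 2 (valence 2) → 0 H
  atom 2: C, bond orders sum to 4 (valence 4) → 0 H
  atom 3: N, bond orders sum to 1 (valence 3) → 2 H
  atom 4: C, bond orders sum to 4 (valence 4) → 0 H
  atom 5: C, bond orders sum to 4 (valence 4) → 0 H
  atom 6: C, bond orders sum to 3 (valence 4) → 1 H
  atom 7: C, bond orders sum to 3 (valence 4) → 1 H
  atom 8: C, bond orders sum to 4 (valence 4) → 0 H
  atom 9: O, bond orders sum to 1 (valence 2) → 1 H
  atom 10: C, bond orders sum to 3 (valence 4) → 1 H
  atom 11: C, bond orders sum to 3 (valence 4) → 1 H
  atom 12: C, bond orders sum to 4 (valence 4) → 0 H
  atom 13: O, bond orders sum to 1 (valence 2) → 1 H
  atom 14: O, bond orders sum to 2 (valence 2) → 0 H
  atom 15: C, bond orders sum to 2 (valence 4) → 2 H
  atom 16: C, bond orders sum to 2 (valence 4) → 2 H
  atom 17: C, bond orders sum to 1 (valence 4) → 3 H
Totals → C:12, H:15, N:1, O:4.
In Hill order: C12H15NO4.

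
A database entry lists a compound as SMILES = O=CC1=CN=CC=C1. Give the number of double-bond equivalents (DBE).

5

Degree of unsaturation = (number of rings) + (number of π bonds).
Ring closures in the SMILES: 1.
π bonds: 4 double bonds (each 1 DoU) → 4 DoU from unsaturation.
Total DoU = 1 + 4 = 5.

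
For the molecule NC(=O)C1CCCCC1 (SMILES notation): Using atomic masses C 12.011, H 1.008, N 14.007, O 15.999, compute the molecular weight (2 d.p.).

127.19 g/mol

First, the molecular formula is C7H13NO (counting implicit H from valence).
  C: 7 × 12.011 = 84.077
  H: 13 × 1.008 = 13.104
  N: 1 × 14.007 = 14.007
  O: 1 × 15.999 = 15.999
Sum: 7×12.011 + 13×1.008 + 1×14.007 + 1×15.999 = 127.187 → 127.19 g/mol.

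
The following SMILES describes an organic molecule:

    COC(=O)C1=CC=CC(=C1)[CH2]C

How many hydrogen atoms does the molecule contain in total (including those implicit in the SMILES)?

Walk through each heavy atom and fill implicit hydrogens from standard valence (C 4, N 3, O 2, S 2, halogen 1):
  atom 1: C, bond orders sum to 1 (valence 4) → 3 H
  atom 2: O, bond orders sum to 2 (valence 2) → 0 H
  atom 3: C, bond orders sum to 4 (valence 4) → 0 H
  atom 4: O, bond orders sum to 2 (valence 2) → 0 H
  atom 5: C, bond orders sum to 4 (valence 4) → 0 H
  atom 6: C, bond orders sum to 3 (valence 4) → 1 H
  atom 7: C, bond orders sum to 3 (valence 4) → 1 H
  atom 8: C, bond orders sum to 3 (valence 4) → 1 H
  atom 9: C, bond orders sum to 4 (valence 4) → 0 H
  atom 10: C, bond orders sum to 3 (valence 4) → 1 H
  atom 11: C with explicit H count 2
  atom 12: C, bond orders sum to 1 (valence 4) → 3 H
Total hydrogens: 12.

12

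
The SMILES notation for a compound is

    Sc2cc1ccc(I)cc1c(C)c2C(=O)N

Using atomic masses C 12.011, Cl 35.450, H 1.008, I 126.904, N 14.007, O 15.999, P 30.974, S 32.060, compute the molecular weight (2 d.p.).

343.18 g/mol

First, the molecular formula is C12H10INOS (counting implicit H from valence).
  C: 12 × 12.011 = 144.132
  H: 10 × 1.008 = 10.080
  I: 1 × 126.904 = 126.904
  N: 1 × 14.007 = 14.007
  O: 1 × 15.999 = 15.999
  S: 1 × 32.060 = 32.060
Sum: 12×12.011 + 10×1.008 + 1×126.904 + 1×14.007 + 1×15.999 + 1×32.060 = 343.182 → 343.18 g/mol.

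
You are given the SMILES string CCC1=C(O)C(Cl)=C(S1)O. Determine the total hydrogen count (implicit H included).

7

Walk through each heavy atom and fill implicit hydrogens from standard valence (C 4, N 3, O 2, S 2, halogen 1):
  atom 1: C, bond orders sum to 1 (valence 4) → 3 H
  atom 2: C, bond orders sum to 2 (valence 4) → 2 H
  atom 3: C, bond orders sum to 4 (valence 4) → 0 H
  atom 4: C, bond orders sum to 4 (valence 4) → 0 H
  atom 5: O, bond orders sum to 1 (valence 2) → 1 H
  atom 6: C, bond orders sum to 4 (valence 4) → 0 H
  atom 7: Cl (halogen, monovalent) → 0 H
  atom 8: C, bond orders sum to 4 (valence 4) → 0 H
  atom 9: S, bond orders sum to 2 (valence 2) → 0 H
  atom 10: O, bond orders sum to 1 (valence 2) → 1 H
Total hydrogens: 7.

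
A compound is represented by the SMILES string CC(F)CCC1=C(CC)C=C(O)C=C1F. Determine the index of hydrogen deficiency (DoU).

Molecular formula: C12H16F2O.
DoU = (2C + 2 + N − H − X) / 2, where X is the halogen count and O/S are ignored.
    = (2·12 + 2 + 0 − 16 − 2) / 2 = 8 / 2 = 4.

4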